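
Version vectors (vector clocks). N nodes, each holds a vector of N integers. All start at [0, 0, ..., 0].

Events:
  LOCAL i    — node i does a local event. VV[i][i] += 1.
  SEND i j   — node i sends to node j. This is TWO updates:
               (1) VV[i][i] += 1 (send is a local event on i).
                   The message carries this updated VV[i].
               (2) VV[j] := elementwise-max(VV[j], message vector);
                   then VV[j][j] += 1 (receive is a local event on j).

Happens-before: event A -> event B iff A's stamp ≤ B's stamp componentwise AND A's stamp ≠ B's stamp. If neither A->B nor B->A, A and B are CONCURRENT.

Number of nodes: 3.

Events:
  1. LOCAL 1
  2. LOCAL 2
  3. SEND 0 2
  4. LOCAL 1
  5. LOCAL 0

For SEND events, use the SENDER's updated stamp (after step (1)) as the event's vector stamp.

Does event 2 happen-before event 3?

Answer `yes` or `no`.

Answer: no

Derivation:
Initial: VV[0]=[0, 0, 0]
Initial: VV[1]=[0, 0, 0]
Initial: VV[2]=[0, 0, 0]
Event 1: LOCAL 1: VV[1][1]++ -> VV[1]=[0, 1, 0]
Event 2: LOCAL 2: VV[2][2]++ -> VV[2]=[0, 0, 1]
Event 3: SEND 0->2: VV[0][0]++ -> VV[0]=[1, 0, 0], msg_vec=[1, 0, 0]; VV[2]=max(VV[2],msg_vec) then VV[2][2]++ -> VV[2]=[1, 0, 2]
Event 4: LOCAL 1: VV[1][1]++ -> VV[1]=[0, 2, 0]
Event 5: LOCAL 0: VV[0][0]++ -> VV[0]=[2, 0, 0]
Event 2 stamp: [0, 0, 1]
Event 3 stamp: [1, 0, 0]
[0, 0, 1] <= [1, 0, 0]? False. Equal? False. Happens-before: False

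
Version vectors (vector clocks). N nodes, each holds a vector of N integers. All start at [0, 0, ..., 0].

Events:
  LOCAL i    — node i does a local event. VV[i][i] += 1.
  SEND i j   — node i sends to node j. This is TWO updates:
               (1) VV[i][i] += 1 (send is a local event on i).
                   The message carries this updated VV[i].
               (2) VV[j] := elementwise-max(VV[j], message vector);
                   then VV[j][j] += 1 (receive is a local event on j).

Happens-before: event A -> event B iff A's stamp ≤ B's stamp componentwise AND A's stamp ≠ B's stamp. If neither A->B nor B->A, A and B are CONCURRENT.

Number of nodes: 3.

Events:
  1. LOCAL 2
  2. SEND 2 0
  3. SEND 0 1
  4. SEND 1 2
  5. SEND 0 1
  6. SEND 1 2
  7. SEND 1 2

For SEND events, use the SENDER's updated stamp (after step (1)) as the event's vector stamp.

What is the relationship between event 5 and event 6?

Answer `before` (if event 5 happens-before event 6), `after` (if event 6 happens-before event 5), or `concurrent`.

Answer: before

Derivation:
Initial: VV[0]=[0, 0, 0]
Initial: VV[1]=[0, 0, 0]
Initial: VV[2]=[0, 0, 0]
Event 1: LOCAL 2: VV[2][2]++ -> VV[2]=[0, 0, 1]
Event 2: SEND 2->0: VV[2][2]++ -> VV[2]=[0, 0, 2], msg_vec=[0, 0, 2]; VV[0]=max(VV[0],msg_vec) then VV[0][0]++ -> VV[0]=[1, 0, 2]
Event 3: SEND 0->1: VV[0][0]++ -> VV[0]=[2, 0, 2], msg_vec=[2, 0, 2]; VV[1]=max(VV[1],msg_vec) then VV[1][1]++ -> VV[1]=[2, 1, 2]
Event 4: SEND 1->2: VV[1][1]++ -> VV[1]=[2, 2, 2], msg_vec=[2, 2, 2]; VV[2]=max(VV[2],msg_vec) then VV[2][2]++ -> VV[2]=[2, 2, 3]
Event 5: SEND 0->1: VV[0][0]++ -> VV[0]=[3, 0, 2], msg_vec=[3, 0, 2]; VV[1]=max(VV[1],msg_vec) then VV[1][1]++ -> VV[1]=[3, 3, 2]
Event 6: SEND 1->2: VV[1][1]++ -> VV[1]=[3, 4, 2], msg_vec=[3, 4, 2]; VV[2]=max(VV[2],msg_vec) then VV[2][2]++ -> VV[2]=[3, 4, 4]
Event 7: SEND 1->2: VV[1][1]++ -> VV[1]=[3, 5, 2], msg_vec=[3, 5, 2]; VV[2]=max(VV[2],msg_vec) then VV[2][2]++ -> VV[2]=[3, 5, 5]
Event 5 stamp: [3, 0, 2]
Event 6 stamp: [3, 4, 2]
[3, 0, 2] <= [3, 4, 2]? True
[3, 4, 2] <= [3, 0, 2]? False
Relation: before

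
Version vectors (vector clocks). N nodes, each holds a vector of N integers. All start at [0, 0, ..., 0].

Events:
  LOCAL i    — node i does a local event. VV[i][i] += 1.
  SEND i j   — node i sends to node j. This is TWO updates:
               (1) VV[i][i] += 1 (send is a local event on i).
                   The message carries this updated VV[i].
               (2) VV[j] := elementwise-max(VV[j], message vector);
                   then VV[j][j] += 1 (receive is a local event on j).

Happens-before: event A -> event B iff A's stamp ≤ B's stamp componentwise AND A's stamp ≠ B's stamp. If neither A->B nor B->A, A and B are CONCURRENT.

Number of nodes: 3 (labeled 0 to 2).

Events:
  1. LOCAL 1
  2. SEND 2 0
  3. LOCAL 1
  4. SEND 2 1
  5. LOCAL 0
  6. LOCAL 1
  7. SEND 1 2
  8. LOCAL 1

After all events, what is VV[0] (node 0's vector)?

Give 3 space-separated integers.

Initial: VV[0]=[0, 0, 0]
Initial: VV[1]=[0, 0, 0]
Initial: VV[2]=[0, 0, 0]
Event 1: LOCAL 1: VV[1][1]++ -> VV[1]=[0, 1, 0]
Event 2: SEND 2->0: VV[2][2]++ -> VV[2]=[0, 0, 1], msg_vec=[0, 0, 1]; VV[0]=max(VV[0],msg_vec) then VV[0][0]++ -> VV[0]=[1, 0, 1]
Event 3: LOCAL 1: VV[1][1]++ -> VV[1]=[0, 2, 0]
Event 4: SEND 2->1: VV[2][2]++ -> VV[2]=[0, 0, 2], msg_vec=[0, 0, 2]; VV[1]=max(VV[1],msg_vec) then VV[1][1]++ -> VV[1]=[0, 3, 2]
Event 5: LOCAL 0: VV[0][0]++ -> VV[0]=[2, 0, 1]
Event 6: LOCAL 1: VV[1][1]++ -> VV[1]=[0, 4, 2]
Event 7: SEND 1->2: VV[1][1]++ -> VV[1]=[0, 5, 2], msg_vec=[0, 5, 2]; VV[2]=max(VV[2],msg_vec) then VV[2][2]++ -> VV[2]=[0, 5, 3]
Event 8: LOCAL 1: VV[1][1]++ -> VV[1]=[0, 6, 2]
Final vectors: VV[0]=[2, 0, 1]; VV[1]=[0, 6, 2]; VV[2]=[0, 5, 3]

Answer: 2 0 1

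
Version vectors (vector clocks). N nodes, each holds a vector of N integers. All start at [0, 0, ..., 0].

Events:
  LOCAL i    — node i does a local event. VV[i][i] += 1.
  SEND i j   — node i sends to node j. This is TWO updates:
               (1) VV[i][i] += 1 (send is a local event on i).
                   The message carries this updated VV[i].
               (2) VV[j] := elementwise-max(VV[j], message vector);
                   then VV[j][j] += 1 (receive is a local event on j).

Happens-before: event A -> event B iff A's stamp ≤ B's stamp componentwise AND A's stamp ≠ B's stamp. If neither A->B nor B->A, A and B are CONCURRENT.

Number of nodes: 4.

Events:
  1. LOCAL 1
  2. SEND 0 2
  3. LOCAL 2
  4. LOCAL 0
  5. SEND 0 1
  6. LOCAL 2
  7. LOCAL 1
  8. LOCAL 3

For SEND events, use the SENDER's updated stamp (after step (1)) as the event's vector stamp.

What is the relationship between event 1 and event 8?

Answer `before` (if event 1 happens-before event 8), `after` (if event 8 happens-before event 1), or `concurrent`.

Answer: concurrent

Derivation:
Initial: VV[0]=[0, 0, 0, 0]
Initial: VV[1]=[0, 0, 0, 0]
Initial: VV[2]=[0, 0, 0, 0]
Initial: VV[3]=[0, 0, 0, 0]
Event 1: LOCAL 1: VV[1][1]++ -> VV[1]=[0, 1, 0, 0]
Event 2: SEND 0->2: VV[0][0]++ -> VV[0]=[1, 0, 0, 0], msg_vec=[1, 0, 0, 0]; VV[2]=max(VV[2],msg_vec) then VV[2][2]++ -> VV[2]=[1, 0, 1, 0]
Event 3: LOCAL 2: VV[2][2]++ -> VV[2]=[1, 0, 2, 0]
Event 4: LOCAL 0: VV[0][0]++ -> VV[0]=[2, 0, 0, 0]
Event 5: SEND 0->1: VV[0][0]++ -> VV[0]=[3, 0, 0, 0], msg_vec=[3, 0, 0, 0]; VV[1]=max(VV[1],msg_vec) then VV[1][1]++ -> VV[1]=[3, 2, 0, 0]
Event 6: LOCAL 2: VV[2][2]++ -> VV[2]=[1, 0, 3, 0]
Event 7: LOCAL 1: VV[1][1]++ -> VV[1]=[3, 3, 0, 0]
Event 8: LOCAL 3: VV[3][3]++ -> VV[3]=[0, 0, 0, 1]
Event 1 stamp: [0, 1, 0, 0]
Event 8 stamp: [0, 0, 0, 1]
[0, 1, 0, 0] <= [0, 0, 0, 1]? False
[0, 0, 0, 1] <= [0, 1, 0, 0]? False
Relation: concurrent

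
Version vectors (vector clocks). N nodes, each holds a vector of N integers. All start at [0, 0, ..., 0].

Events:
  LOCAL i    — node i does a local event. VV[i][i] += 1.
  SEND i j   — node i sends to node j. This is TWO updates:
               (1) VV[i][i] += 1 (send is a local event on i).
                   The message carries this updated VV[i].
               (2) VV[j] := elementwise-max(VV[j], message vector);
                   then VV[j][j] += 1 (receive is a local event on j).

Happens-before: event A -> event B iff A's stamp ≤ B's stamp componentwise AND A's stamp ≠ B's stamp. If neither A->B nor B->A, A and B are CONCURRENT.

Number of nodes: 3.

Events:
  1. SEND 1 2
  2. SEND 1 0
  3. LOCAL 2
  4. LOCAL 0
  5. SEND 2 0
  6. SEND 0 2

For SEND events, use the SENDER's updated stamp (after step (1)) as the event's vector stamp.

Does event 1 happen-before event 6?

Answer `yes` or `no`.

Initial: VV[0]=[0, 0, 0]
Initial: VV[1]=[0, 0, 0]
Initial: VV[2]=[0, 0, 0]
Event 1: SEND 1->2: VV[1][1]++ -> VV[1]=[0, 1, 0], msg_vec=[0, 1, 0]; VV[2]=max(VV[2],msg_vec) then VV[2][2]++ -> VV[2]=[0, 1, 1]
Event 2: SEND 1->0: VV[1][1]++ -> VV[1]=[0, 2, 0], msg_vec=[0, 2, 0]; VV[0]=max(VV[0],msg_vec) then VV[0][0]++ -> VV[0]=[1, 2, 0]
Event 3: LOCAL 2: VV[2][2]++ -> VV[2]=[0, 1, 2]
Event 4: LOCAL 0: VV[0][0]++ -> VV[0]=[2, 2, 0]
Event 5: SEND 2->0: VV[2][2]++ -> VV[2]=[0, 1, 3], msg_vec=[0, 1, 3]; VV[0]=max(VV[0],msg_vec) then VV[0][0]++ -> VV[0]=[3, 2, 3]
Event 6: SEND 0->2: VV[0][0]++ -> VV[0]=[4, 2, 3], msg_vec=[4, 2, 3]; VV[2]=max(VV[2],msg_vec) then VV[2][2]++ -> VV[2]=[4, 2, 4]
Event 1 stamp: [0, 1, 0]
Event 6 stamp: [4, 2, 3]
[0, 1, 0] <= [4, 2, 3]? True. Equal? False. Happens-before: True

Answer: yes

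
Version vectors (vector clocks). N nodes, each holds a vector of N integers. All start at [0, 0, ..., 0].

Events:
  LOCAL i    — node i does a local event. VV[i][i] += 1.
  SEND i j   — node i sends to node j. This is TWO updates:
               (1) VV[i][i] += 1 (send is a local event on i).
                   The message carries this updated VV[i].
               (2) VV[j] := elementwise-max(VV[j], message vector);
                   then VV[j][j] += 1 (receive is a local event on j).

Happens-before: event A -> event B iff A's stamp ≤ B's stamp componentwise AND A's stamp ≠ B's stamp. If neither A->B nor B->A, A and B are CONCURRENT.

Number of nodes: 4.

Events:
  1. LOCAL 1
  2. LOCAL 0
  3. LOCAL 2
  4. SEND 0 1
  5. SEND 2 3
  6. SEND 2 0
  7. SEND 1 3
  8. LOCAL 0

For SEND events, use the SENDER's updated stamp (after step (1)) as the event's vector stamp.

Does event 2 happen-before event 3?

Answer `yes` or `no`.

Answer: no

Derivation:
Initial: VV[0]=[0, 0, 0, 0]
Initial: VV[1]=[0, 0, 0, 0]
Initial: VV[2]=[0, 0, 0, 0]
Initial: VV[3]=[0, 0, 0, 0]
Event 1: LOCAL 1: VV[1][1]++ -> VV[1]=[0, 1, 0, 0]
Event 2: LOCAL 0: VV[0][0]++ -> VV[0]=[1, 0, 0, 0]
Event 3: LOCAL 2: VV[2][2]++ -> VV[2]=[0, 0, 1, 0]
Event 4: SEND 0->1: VV[0][0]++ -> VV[0]=[2, 0, 0, 0], msg_vec=[2, 0, 0, 0]; VV[1]=max(VV[1],msg_vec) then VV[1][1]++ -> VV[1]=[2, 2, 0, 0]
Event 5: SEND 2->3: VV[2][2]++ -> VV[2]=[0, 0, 2, 0], msg_vec=[0, 0, 2, 0]; VV[3]=max(VV[3],msg_vec) then VV[3][3]++ -> VV[3]=[0, 0, 2, 1]
Event 6: SEND 2->0: VV[2][2]++ -> VV[2]=[0, 0, 3, 0], msg_vec=[0, 0, 3, 0]; VV[0]=max(VV[0],msg_vec) then VV[0][0]++ -> VV[0]=[3, 0, 3, 0]
Event 7: SEND 1->3: VV[1][1]++ -> VV[1]=[2, 3, 0, 0], msg_vec=[2, 3, 0, 0]; VV[3]=max(VV[3],msg_vec) then VV[3][3]++ -> VV[3]=[2, 3, 2, 2]
Event 8: LOCAL 0: VV[0][0]++ -> VV[0]=[4, 0, 3, 0]
Event 2 stamp: [1, 0, 0, 0]
Event 3 stamp: [0, 0, 1, 0]
[1, 0, 0, 0] <= [0, 0, 1, 0]? False. Equal? False. Happens-before: False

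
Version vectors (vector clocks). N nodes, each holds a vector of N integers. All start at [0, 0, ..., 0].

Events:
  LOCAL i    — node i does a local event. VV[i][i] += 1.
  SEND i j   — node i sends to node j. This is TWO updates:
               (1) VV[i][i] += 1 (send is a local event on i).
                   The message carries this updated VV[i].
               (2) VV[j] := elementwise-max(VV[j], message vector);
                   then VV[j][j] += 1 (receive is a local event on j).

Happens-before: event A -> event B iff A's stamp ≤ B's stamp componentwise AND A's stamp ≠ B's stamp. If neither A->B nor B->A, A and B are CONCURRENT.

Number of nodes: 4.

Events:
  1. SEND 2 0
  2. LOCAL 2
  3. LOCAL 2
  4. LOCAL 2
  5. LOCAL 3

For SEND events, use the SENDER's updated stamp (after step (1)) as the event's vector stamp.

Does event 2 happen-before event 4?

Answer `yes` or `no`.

Answer: yes

Derivation:
Initial: VV[0]=[0, 0, 0, 0]
Initial: VV[1]=[0, 0, 0, 0]
Initial: VV[2]=[0, 0, 0, 0]
Initial: VV[3]=[0, 0, 0, 0]
Event 1: SEND 2->0: VV[2][2]++ -> VV[2]=[0, 0, 1, 0], msg_vec=[0, 0, 1, 0]; VV[0]=max(VV[0],msg_vec) then VV[0][0]++ -> VV[0]=[1, 0, 1, 0]
Event 2: LOCAL 2: VV[2][2]++ -> VV[2]=[0, 0, 2, 0]
Event 3: LOCAL 2: VV[2][2]++ -> VV[2]=[0, 0, 3, 0]
Event 4: LOCAL 2: VV[2][2]++ -> VV[2]=[0, 0, 4, 0]
Event 5: LOCAL 3: VV[3][3]++ -> VV[3]=[0, 0, 0, 1]
Event 2 stamp: [0, 0, 2, 0]
Event 4 stamp: [0, 0, 4, 0]
[0, 0, 2, 0] <= [0, 0, 4, 0]? True. Equal? False. Happens-before: True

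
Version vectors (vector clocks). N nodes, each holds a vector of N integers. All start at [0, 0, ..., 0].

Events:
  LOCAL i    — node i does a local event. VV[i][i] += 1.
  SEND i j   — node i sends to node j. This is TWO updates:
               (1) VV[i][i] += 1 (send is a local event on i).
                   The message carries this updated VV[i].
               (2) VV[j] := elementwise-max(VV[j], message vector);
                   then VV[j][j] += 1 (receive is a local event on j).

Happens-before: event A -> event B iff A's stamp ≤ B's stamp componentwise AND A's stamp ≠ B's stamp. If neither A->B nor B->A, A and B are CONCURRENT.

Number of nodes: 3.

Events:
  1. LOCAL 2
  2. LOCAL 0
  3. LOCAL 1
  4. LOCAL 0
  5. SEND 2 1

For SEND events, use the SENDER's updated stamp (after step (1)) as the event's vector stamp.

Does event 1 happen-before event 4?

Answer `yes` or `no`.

Initial: VV[0]=[0, 0, 0]
Initial: VV[1]=[0, 0, 0]
Initial: VV[2]=[0, 0, 0]
Event 1: LOCAL 2: VV[2][2]++ -> VV[2]=[0, 0, 1]
Event 2: LOCAL 0: VV[0][0]++ -> VV[0]=[1, 0, 0]
Event 3: LOCAL 1: VV[1][1]++ -> VV[1]=[0, 1, 0]
Event 4: LOCAL 0: VV[0][0]++ -> VV[0]=[2, 0, 0]
Event 5: SEND 2->1: VV[2][2]++ -> VV[2]=[0, 0, 2], msg_vec=[0, 0, 2]; VV[1]=max(VV[1],msg_vec) then VV[1][1]++ -> VV[1]=[0, 2, 2]
Event 1 stamp: [0, 0, 1]
Event 4 stamp: [2, 0, 0]
[0, 0, 1] <= [2, 0, 0]? False. Equal? False. Happens-before: False

Answer: no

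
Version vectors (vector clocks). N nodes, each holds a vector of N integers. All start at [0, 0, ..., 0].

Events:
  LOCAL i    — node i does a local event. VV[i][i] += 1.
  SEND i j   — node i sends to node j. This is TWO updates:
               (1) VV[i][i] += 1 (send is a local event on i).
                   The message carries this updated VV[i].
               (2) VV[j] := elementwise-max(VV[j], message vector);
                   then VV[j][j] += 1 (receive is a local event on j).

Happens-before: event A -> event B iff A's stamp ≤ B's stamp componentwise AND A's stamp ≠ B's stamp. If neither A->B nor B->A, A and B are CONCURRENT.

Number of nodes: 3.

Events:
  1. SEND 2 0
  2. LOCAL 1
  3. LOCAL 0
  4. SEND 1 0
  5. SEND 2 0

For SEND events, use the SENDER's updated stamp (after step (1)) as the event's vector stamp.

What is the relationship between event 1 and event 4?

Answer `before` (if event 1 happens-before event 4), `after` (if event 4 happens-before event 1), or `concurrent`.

Answer: concurrent

Derivation:
Initial: VV[0]=[0, 0, 0]
Initial: VV[1]=[0, 0, 0]
Initial: VV[2]=[0, 0, 0]
Event 1: SEND 2->0: VV[2][2]++ -> VV[2]=[0, 0, 1], msg_vec=[0, 0, 1]; VV[0]=max(VV[0],msg_vec) then VV[0][0]++ -> VV[0]=[1, 0, 1]
Event 2: LOCAL 1: VV[1][1]++ -> VV[1]=[0, 1, 0]
Event 3: LOCAL 0: VV[0][0]++ -> VV[0]=[2, 0, 1]
Event 4: SEND 1->0: VV[1][1]++ -> VV[1]=[0, 2, 0], msg_vec=[0, 2, 0]; VV[0]=max(VV[0],msg_vec) then VV[0][0]++ -> VV[0]=[3, 2, 1]
Event 5: SEND 2->0: VV[2][2]++ -> VV[2]=[0, 0, 2], msg_vec=[0, 0, 2]; VV[0]=max(VV[0],msg_vec) then VV[0][0]++ -> VV[0]=[4, 2, 2]
Event 1 stamp: [0, 0, 1]
Event 4 stamp: [0, 2, 0]
[0, 0, 1] <= [0, 2, 0]? False
[0, 2, 0] <= [0, 0, 1]? False
Relation: concurrent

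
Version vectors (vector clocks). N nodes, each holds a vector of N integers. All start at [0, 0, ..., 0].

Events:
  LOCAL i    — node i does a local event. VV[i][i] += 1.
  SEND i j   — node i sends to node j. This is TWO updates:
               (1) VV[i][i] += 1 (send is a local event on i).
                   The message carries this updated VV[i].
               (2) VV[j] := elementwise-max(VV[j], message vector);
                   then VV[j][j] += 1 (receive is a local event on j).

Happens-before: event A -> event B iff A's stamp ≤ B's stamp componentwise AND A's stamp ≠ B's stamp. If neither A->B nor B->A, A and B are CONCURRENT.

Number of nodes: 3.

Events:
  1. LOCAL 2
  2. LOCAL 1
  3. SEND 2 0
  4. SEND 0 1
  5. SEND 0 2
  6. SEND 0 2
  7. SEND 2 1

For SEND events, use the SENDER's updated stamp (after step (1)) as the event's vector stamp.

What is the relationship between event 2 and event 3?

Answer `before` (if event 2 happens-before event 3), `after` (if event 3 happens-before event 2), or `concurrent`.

Answer: concurrent

Derivation:
Initial: VV[0]=[0, 0, 0]
Initial: VV[1]=[0, 0, 0]
Initial: VV[2]=[0, 0, 0]
Event 1: LOCAL 2: VV[2][2]++ -> VV[2]=[0, 0, 1]
Event 2: LOCAL 1: VV[1][1]++ -> VV[1]=[0, 1, 0]
Event 3: SEND 2->0: VV[2][2]++ -> VV[2]=[0, 0, 2], msg_vec=[0, 0, 2]; VV[0]=max(VV[0],msg_vec) then VV[0][0]++ -> VV[0]=[1, 0, 2]
Event 4: SEND 0->1: VV[0][0]++ -> VV[0]=[2, 0, 2], msg_vec=[2, 0, 2]; VV[1]=max(VV[1],msg_vec) then VV[1][1]++ -> VV[1]=[2, 2, 2]
Event 5: SEND 0->2: VV[0][0]++ -> VV[0]=[3, 0, 2], msg_vec=[3, 0, 2]; VV[2]=max(VV[2],msg_vec) then VV[2][2]++ -> VV[2]=[3, 0, 3]
Event 6: SEND 0->2: VV[0][0]++ -> VV[0]=[4, 0, 2], msg_vec=[4, 0, 2]; VV[2]=max(VV[2],msg_vec) then VV[2][2]++ -> VV[2]=[4, 0, 4]
Event 7: SEND 2->1: VV[2][2]++ -> VV[2]=[4, 0, 5], msg_vec=[4, 0, 5]; VV[1]=max(VV[1],msg_vec) then VV[1][1]++ -> VV[1]=[4, 3, 5]
Event 2 stamp: [0, 1, 0]
Event 3 stamp: [0, 0, 2]
[0, 1, 0] <= [0, 0, 2]? False
[0, 0, 2] <= [0, 1, 0]? False
Relation: concurrent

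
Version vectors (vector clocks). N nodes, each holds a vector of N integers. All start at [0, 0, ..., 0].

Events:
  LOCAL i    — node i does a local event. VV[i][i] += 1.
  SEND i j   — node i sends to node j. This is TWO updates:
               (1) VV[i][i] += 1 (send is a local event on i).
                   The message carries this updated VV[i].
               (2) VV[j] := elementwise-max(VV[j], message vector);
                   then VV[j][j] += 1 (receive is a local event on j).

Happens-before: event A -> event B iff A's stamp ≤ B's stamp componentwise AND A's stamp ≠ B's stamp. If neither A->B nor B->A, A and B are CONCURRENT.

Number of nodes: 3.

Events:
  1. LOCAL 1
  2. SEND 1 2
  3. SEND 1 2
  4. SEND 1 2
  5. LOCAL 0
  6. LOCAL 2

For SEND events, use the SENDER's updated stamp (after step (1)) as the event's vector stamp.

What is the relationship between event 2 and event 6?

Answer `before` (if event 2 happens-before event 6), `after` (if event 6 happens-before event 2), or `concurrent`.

Initial: VV[0]=[0, 0, 0]
Initial: VV[1]=[0, 0, 0]
Initial: VV[2]=[0, 0, 0]
Event 1: LOCAL 1: VV[1][1]++ -> VV[1]=[0, 1, 0]
Event 2: SEND 1->2: VV[1][1]++ -> VV[1]=[0, 2, 0], msg_vec=[0, 2, 0]; VV[2]=max(VV[2],msg_vec) then VV[2][2]++ -> VV[2]=[0, 2, 1]
Event 3: SEND 1->2: VV[1][1]++ -> VV[1]=[0, 3, 0], msg_vec=[0, 3, 0]; VV[2]=max(VV[2],msg_vec) then VV[2][2]++ -> VV[2]=[0, 3, 2]
Event 4: SEND 1->2: VV[1][1]++ -> VV[1]=[0, 4, 0], msg_vec=[0, 4, 0]; VV[2]=max(VV[2],msg_vec) then VV[2][2]++ -> VV[2]=[0, 4, 3]
Event 5: LOCAL 0: VV[0][0]++ -> VV[0]=[1, 0, 0]
Event 6: LOCAL 2: VV[2][2]++ -> VV[2]=[0, 4, 4]
Event 2 stamp: [0, 2, 0]
Event 6 stamp: [0, 4, 4]
[0, 2, 0] <= [0, 4, 4]? True
[0, 4, 4] <= [0, 2, 0]? False
Relation: before

Answer: before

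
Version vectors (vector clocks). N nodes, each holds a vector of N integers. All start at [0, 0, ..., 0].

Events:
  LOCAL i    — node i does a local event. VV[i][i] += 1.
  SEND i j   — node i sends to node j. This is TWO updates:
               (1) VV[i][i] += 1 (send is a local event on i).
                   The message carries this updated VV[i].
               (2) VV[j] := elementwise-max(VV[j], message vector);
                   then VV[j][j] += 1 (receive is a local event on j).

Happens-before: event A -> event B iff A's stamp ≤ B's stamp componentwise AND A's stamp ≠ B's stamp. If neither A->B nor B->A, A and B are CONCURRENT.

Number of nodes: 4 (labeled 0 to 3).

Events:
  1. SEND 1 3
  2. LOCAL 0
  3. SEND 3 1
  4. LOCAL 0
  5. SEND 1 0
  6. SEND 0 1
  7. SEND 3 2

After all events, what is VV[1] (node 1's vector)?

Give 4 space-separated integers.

Answer: 4 4 0 2

Derivation:
Initial: VV[0]=[0, 0, 0, 0]
Initial: VV[1]=[0, 0, 0, 0]
Initial: VV[2]=[0, 0, 0, 0]
Initial: VV[3]=[0, 0, 0, 0]
Event 1: SEND 1->3: VV[1][1]++ -> VV[1]=[0, 1, 0, 0], msg_vec=[0, 1, 0, 0]; VV[3]=max(VV[3],msg_vec) then VV[3][3]++ -> VV[3]=[0, 1, 0, 1]
Event 2: LOCAL 0: VV[0][0]++ -> VV[0]=[1, 0, 0, 0]
Event 3: SEND 3->1: VV[3][3]++ -> VV[3]=[0, 1, 0, 2], msg_vec=[0, 1, 0, 2]; VV[1]=max(VV[1],msg_vec) then VV[1][1]++ -> VV[1]=[0, 2, 0, 2]
Event 4: LOCAL 0: VV[0][0]++ -> VV[0]=[2, 0, 0, 0]
Event 5: SEND 1->0: VV[1][1]++ -> VV[1]=[0, 3, 0, 2], msg_vec=[0, 3, 0, 2]; VV[0]=max(VV[0],msg_vec) then VV[0][0]++ -> VV[0]=[3, 3, 0, 2]
Event 6: SEND 0->1: VV[0][0]++ -> VV[0]=[4, 3, 0, 2], msg_vec=[4, 3, 0, 2]; VV[1]=max(VV[1],msg_vec) then VV[1][1]++ -> VV[1]=[4, 4, 0, 2]
Event 7: SEND 3->2: VV[3][3]++ -> VV[3]=[0, 1, 0, 3], msg_vec=[0, 1, 0, 3]; VV[2]=max(VV[2],msg_vec) then VV[2][2]++ -> VV[2]=[0, 1, 1, 3]
Final vectors: VV[0]=[4, 3, 0, 2]; VV[1]=[4, 4, 0, 2]; VV[2]=[0, 1, 1, 3]; VV[3]=[0, 1, 0, 3]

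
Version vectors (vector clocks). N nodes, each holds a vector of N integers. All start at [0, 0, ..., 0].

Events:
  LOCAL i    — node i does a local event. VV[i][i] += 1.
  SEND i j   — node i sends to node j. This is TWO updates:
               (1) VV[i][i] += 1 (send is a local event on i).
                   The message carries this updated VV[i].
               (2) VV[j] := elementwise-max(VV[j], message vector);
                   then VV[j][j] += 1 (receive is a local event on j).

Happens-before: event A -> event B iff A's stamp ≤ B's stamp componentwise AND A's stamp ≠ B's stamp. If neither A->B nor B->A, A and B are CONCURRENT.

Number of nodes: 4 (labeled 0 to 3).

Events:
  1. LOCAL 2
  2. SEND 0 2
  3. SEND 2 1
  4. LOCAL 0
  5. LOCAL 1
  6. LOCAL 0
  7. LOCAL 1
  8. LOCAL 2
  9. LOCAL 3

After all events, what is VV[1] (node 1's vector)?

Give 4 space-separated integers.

Initial: VV[0]=[0, 0, 0, 0]
Initial: VV[1]=[0, 0, 0, 0]
Initial: VV[2]=[0, 0, 0, 0]
Initial: VV[3]=[0, 0, 0, 0]
Event 1: LOCAL 2: VV[2][2]++ -> VV[2]=[0, 0, 1, 0]
Event 2: SEND 0->2: VV[0][0]++ -> VV[0]=[1, 0, 0, 0], msg_vec=[1, 0, 0, 0]; VV[2]=max(VV[2],msg_vec) then VV[2][2]++ -> VV[2]=[1, 0, 2, 0]
Event 3: SEND 2->1: VV[2][2]++ -> VV[2]=[1, 0, 3, 0], msg_vec=[1, 0, 3, 0]; VV[1]=max(VV[1],msg_vec) then VV[1][1]++ -> VV[1]=[1, 1, 3, 0]
Event 4: LOCAL 0: VV[0][0]++ -> VV[0]=[2, 0, 0, 0]
Event 5: LOCAL 1: VV[1][1]++ -> VV[1]=[1, 2, 3, 0]
Event 6: LOCAL 0: VV[0][0]++ -> VV[0]=[3, 0, 0, 0]
Event 7: LOCAL 1: VV[1][1]++ -> VV[1]=[1, 3, 3, 0]
Event 8: LOCAL 2: VV[2][2]++ -> VV[2]=[1, 0, 4, 0]
Event 9: LOCAL 3: VV[3][3]++ -> VV[3]=[0, 0, 0, 1]
Final vectors: VV[0]=[3, 0, 0, 0]; VV[1]=[1, 3, 3, 0]; VV[2]=[1, 0, 4, 0]; VV[3]=[0, 0, 0, 1]

Answer: 1 3 3 0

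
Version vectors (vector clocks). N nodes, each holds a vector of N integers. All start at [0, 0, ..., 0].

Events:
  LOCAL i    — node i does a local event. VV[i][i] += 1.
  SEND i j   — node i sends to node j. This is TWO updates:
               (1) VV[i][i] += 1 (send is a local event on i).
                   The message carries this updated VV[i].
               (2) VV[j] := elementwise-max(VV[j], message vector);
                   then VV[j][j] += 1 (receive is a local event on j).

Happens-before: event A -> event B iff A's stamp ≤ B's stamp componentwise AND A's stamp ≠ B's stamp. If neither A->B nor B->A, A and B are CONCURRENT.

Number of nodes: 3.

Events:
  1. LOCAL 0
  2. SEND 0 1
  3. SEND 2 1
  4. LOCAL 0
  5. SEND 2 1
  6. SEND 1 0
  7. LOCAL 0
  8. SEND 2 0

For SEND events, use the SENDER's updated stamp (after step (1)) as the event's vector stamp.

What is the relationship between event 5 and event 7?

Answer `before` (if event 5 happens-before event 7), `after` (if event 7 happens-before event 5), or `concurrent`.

Answer: before

Derivation:
Initial: VV[0]=[0, 0, 0]
Initial: VV[1]=[0, 0, 0]
Initial: VV[2]=[0, 0, 0]
Event 1: LOCAL 0: VV[0][0]++ -> VV[0]=[1, 0, 0]
Event 2: SEND 0->1: VV[0][0]++ -> VV[0]=[2, 0, 0], msg_vec=[2, 0, 0]; VV[1]=max(VV[1],msg_vec) then VV[1][1]++ -> VV[1]=[2, 1, 0]
Event 3: SEND 2->1: VV[2][2]++ -> VV[2]=[0, 0, 1], msg_vec=[0, 0, 1]; VV[1]=max(VV[1],msg_vec) then VV[1][1]++ -> VV[1]=[2, 2, 1]
Event 4: LOCAL 0: VV[0][0]++ -> VV[0]=[3, 0, 0]
Event 5: SEND 2->1: VV[2][2]++ -> VV[2]=[0, 0, 2], msg_vec=[0, 0, 2]; VV[1]=max(VV[1],msg_vec) then VV[1][1]++ -> VV[1]=[2, 3, 2]
Event 6: SEND 1->0: VV[1][1]++ -> VV[1]=[2, 4, 2], msg_vec=[2, 4, 2]; VV[0]=max(VV[0],msg_vec) then VV[0][0]++ -> VV[0]=[4, 4, 2]
Event 7: LOCAL 0: VV[0][0]++ -> VV[0]=[5, 4, 2]
Event 8: SEND 2->0: VV[2][2]++ -> VV[2]=[0, 0, 3], msg_vec=[0, 0, 3]; VV[0]=max(VV[0],msg_vec) then VV[0][0]++ -> VV[0]=[6, 4, 3]
Event 5 stamp: [0, 0, 2]
Event 7 stamp: [5, 4, 2]
[0, 0, 2] <= [5, 4, 2]? True
[5, 4, 2] <= [0, 0, 2]? False
Relation: before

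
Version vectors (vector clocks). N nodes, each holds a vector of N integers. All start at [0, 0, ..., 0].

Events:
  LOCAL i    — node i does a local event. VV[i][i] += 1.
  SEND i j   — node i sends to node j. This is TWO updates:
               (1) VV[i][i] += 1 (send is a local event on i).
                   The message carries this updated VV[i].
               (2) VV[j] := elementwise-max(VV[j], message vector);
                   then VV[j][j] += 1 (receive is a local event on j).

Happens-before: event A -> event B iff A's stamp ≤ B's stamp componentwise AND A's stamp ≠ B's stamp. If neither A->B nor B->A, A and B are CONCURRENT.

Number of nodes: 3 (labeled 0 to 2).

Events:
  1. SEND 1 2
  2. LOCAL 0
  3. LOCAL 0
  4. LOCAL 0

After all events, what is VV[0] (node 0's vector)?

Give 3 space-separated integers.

Initial: VV[0]=[0, 0, 0]
Initial: VV[1]=[0, 0, 0]
Initial: VV[2]=[0, 0, 0]
Event 1: SEND 1->2: VV[1][1]++ -> VV[1]=[0, 1, 0], msg_vec=[0, 1, 0]; VV[2]=max(VV[2],msg_vec) then VV[2][2]++ -> VV[2]=[0, 1, 1]
Event 2: LOCAL 0: VV[0][0]++ -> VV[0]=[1, 0, 0]
Event 3: LOCAL 0: VV[0][0]++ -> VV[0]=[2, 0, 0]
Event 4: LOCAL 0: VV[0][0]++ -> VV[0]=[3, 0, 0]
Final vectors: VV[0]=[3, 0, 0]; VV[1]=[0, 1, 0]; VV[2]=[0, 1, 1]

Answer: 3 0 0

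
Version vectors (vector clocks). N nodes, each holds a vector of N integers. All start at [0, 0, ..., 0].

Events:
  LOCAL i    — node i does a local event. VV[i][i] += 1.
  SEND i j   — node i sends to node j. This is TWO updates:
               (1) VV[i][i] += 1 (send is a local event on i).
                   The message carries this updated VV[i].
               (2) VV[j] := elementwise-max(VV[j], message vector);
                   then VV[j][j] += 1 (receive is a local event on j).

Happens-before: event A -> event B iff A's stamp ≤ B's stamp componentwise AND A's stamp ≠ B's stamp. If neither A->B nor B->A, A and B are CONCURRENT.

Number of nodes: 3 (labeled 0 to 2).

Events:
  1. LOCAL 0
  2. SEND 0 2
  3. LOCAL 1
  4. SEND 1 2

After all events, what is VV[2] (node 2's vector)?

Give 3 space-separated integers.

Initial: VV[0]=[0, 0, 0]
Initial: VV[1]=[0, 0, 0]
Initial: VV[2]=[0, 0, 0]
Event 1: LOCAL 0: VV[0][0]++ -> VV[0]=[1, 0, 0]
Event 2: SEND 0->2: VV[0][0]++ -> VV[0]=[2, 0, 0], msg_vec=[2, 0, 0]; VV[2]=max(VV[2],msg_vec) then VV[2][2]++ -> VV[2]=[2, 0, 1]
Event 3: LOCAL 1: VV[1][1]++ -> VV[1]=[0, 1, 0]
Event 4: SEND 1->2: VV[1][1]++ -> VV[1]=[0, 2, 0], msg_vec=[0, 2, 0]; VV[2]=max(VV[2],msg_vec) then VV[2][2]++ -> VV[2]=[2, 2, 2]
Final vectors: VV[0]=[2, 0, 0]; VV[1]=[0, 2, 0]; VV[2]=[2, 2, 2]

Answer: 2 2 2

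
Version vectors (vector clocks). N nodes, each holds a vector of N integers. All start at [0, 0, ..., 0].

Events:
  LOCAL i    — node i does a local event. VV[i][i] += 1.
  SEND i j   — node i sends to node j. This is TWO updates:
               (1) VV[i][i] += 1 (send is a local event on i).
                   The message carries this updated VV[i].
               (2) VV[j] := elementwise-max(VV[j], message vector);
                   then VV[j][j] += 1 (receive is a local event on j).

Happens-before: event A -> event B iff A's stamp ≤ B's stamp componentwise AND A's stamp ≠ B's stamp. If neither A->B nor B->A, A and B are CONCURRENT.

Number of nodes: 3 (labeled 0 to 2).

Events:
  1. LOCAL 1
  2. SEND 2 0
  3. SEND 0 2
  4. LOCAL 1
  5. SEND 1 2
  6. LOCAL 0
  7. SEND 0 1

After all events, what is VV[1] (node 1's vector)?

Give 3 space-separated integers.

Answer: 4 4 1

Derivation:
Initial: VV[0]=[0, 0, 0]
Initial: VV[1]=[0, 0, 0]
Initial: VV[2]=[0, 0, 0]
Event 1: LOCAL 1: VV[1][1]++ -> VV[1]=[0, 1, 0]
Event 2: SEND 2->0: VV[2][2]++ -> VV[2]=[0, 0, 1], msg_vec=[0, 0, 1]; VV[0]=max(VV[0],msg_vec) then VV[0][0]++ -> VV[0]=[1, 0, 1]
Event 3: SEND 0->2: VV[0][0]++ -> VV[0]=[2, 0, 1], msg_vec=[2, 0, 1]; VV[2]=max(VV[2],msg_vec) then VV[2][2]++ -> VV[2]=[2, 0, 2]
Event 4: LOCAL 1: VV[1][1]++ -> VV[1]=[0, 2, 0]
Event 5: SEND 1->2: VV[1][1]++ -> VV[1]=[0, 3, 0], msg_vec=[0, 3, 0]; VV[2]=max(VV[2],msg_vec) then VV[2][2]++ -> VV[2]=[2, 3, 3]
Event 6: LOCAL 0: VV[0][0]++ -> VV[0]=[3, 0, 1]
Event 7: SEND 0->1: VV[0][0]++ -> VV[0]=[4, 0, 1], msg_vec=[4, 0, 1]; VV[1]=max(VV[1],msg_vec) then VV[1][1]++ -> VV[1]=[4, 4, 1]
Final vectors: VV[0]=[4, 0, 1]; VV[1]=[4, 4, 1]; VV[2]=[2, 3, 3]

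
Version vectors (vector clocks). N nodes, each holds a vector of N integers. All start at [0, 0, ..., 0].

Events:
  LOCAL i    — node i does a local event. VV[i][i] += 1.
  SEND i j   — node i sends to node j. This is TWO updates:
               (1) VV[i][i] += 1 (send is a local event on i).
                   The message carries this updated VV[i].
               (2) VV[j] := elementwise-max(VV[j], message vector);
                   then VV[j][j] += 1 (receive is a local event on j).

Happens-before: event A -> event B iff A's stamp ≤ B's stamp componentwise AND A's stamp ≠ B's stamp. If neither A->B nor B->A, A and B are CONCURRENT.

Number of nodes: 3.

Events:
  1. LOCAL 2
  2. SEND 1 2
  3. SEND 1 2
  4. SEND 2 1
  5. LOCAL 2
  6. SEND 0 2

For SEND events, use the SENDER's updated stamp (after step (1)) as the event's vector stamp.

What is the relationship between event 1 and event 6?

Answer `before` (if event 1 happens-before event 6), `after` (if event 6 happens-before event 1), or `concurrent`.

Initial: VV[0]=[0, 0, 0]
Initial: VV[1]=[0, 0, 0]
Initial: VV[2]=[0, 0, 0]
Event 1: LOCAL 2: VV[2][2]++ -> VV[2]=[0, 0, 1]
Event 2: SEND 1->2: VV[1][1]++ -> VV[1]=[0, 1, 0], msg_vec=[0, 1, 0]; VV[2]=max(VV[2],msg_vec) then VV[2][2]++ -> VV[2]=[0, 1, 2]
Event 3: SEND 1->2: VV[1][1]++ -> VV[1]=[0, 2, 0], msg_vec=[0, 2, 0]; VV[2]=max(VV[2],msg_vec) then VV[2][2]++ -> VV[2]=[0, 2, 3]
Event 4: SEND 2->1: VV[2][2]++ -> VV[2]=[0, 2, 4], msg_vec=[0, 2, 4]; VV[1]=max(VV[1],msg_vec) then VV[1][1]++ -> VV[1]=[0, 3, 4]
Event 5: LOCAL 2: VV[2][2]++ -> VV[2]=[0, 2, 5]
Event 6: SEND 0->2: VV[0][0]++ -> VV[0]=[1, 0, 0], msg_vec=[1, 0, 0]; VV[2]=max(VV[2],msg_vec) then VV[2][2]++ -> VV[2]=[1, 2, 6]
Event 1 stamp: [0, 0, 1]
Event 6 stamp: [1, 0, 0]
[0, 0, 1] <= [1, 0, 0]? False
[1, 0, 0] <= [0, 0, 1]? False
Relation: concurrent

Answer: concurrent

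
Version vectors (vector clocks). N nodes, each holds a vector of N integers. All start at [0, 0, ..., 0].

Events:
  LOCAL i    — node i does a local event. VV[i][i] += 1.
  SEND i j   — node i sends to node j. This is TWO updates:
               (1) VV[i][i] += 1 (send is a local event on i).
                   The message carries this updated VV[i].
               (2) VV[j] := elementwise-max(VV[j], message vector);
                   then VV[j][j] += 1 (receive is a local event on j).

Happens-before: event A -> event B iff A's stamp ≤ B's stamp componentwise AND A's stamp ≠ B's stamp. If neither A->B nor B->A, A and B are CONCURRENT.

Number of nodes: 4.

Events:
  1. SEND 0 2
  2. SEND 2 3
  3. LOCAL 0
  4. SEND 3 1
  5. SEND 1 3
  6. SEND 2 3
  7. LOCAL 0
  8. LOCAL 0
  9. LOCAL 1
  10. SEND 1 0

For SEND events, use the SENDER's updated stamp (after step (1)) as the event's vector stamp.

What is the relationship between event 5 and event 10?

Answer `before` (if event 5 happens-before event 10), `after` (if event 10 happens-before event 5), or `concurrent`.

Initial: VV[0]=[0, 0, 0, 0]
Initial: VV[1]=[0, 0, 0, 0]
Initial: VV[2]=[0, 0, 0, 0]
Initial: VV[3]=[0, 0, 0, 0]
Event 1: SEND 0->2: VV[0][0]++ -> VV[0]=[1, 0, 0, 0], msg_vec=[1, 0, 0, 0]; VV[2]=max(VV[2],msg_vec) then VV[2][2]++ -> VV[2]=[1, 0, 1, 0]
Event 2: SEND 2->3: VV[2][2]++ -> VV[2]=[1, 0, 2, 0], msg_vec=[1, 0, 2, 0]; VV[3]=max(VV[3],msg_vec) then VV[3][3]++ -> VV[3]=[1, 0, 2, 1]
Event 3: LOCAL 0: VV[0][0]++ -> VV[0]=[2, 0, 0, 0]
Event 4: SEND 3->1: VV[3][3]++ -> VV[3]=[1, 0, 2, 2], msg_vec=[1, 0, 2, 2]; VV[1]=max(VV[1],msg_vec) then VV[1][1]++ -> VV[1]=[1, 1, 2, 2]
Event 5: SEND 1->3: VV[1][1]++ -> VV[1]=[1, 2, 2, 2], msg_vec=[1, 2, 2, 2]; VV[3]=max(VV[3],msg_vec) then VV[3][3]++ -> VV[3]=[1, 2, 2, 3]
Event 6: SEND 2->3: VV[2][2]++ -> VV[2]=[1, 0, 3, 0], msg_vec=[1, 0, 3, 0]; VV[3]=max(VV[3],msg_vec) then VV[3][3]++ -> VV[3]=[1, 2, 3, 4]
Event 7: LOCAL 0: VV[0][0]++ -> VV[0]=[3, 0, 0, 0]
Event 8: LOCAL 0: VV[0][0]++ -> VV[0]=[4, 0, 0, 0]
Event 9: LOCAL 1: VV[1][1]++ -> VV[1]=[1, 3, 2, 2]
Event 10: SEND 1->0: VV[1][1]++ -> VV[1]=[1, 4, 2, 2], msg_vec=[1, 4, 2, 2]; VV[0]=max(VV[0],msg_vec) then VV[0][0]++ -> VV[0]=[5, 4, 2, 2]
Event 5 stamp: [1, 2, 2, 2]
Event 10 stamp: [1, 4, 2, 2]
[1, 2, 2, 2] <= [1, 4, 2, 2]? True
[1, 4, 2, 2] <= [1, 2, 2, 2]? False
Relation: before

Answer: before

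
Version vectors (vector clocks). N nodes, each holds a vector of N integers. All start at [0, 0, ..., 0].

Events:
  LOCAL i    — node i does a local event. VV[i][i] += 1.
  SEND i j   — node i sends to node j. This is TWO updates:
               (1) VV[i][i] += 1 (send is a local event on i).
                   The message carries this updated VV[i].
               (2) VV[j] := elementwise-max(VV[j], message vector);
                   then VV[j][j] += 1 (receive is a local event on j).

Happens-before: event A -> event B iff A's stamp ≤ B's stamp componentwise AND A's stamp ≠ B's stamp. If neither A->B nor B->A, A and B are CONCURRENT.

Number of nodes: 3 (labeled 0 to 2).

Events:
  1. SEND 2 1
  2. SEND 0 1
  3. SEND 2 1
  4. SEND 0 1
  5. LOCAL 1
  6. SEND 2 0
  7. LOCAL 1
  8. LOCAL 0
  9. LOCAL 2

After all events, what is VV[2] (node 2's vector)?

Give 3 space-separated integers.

Initial: VV[0]=[0, 0, 0]
Initial: VV[1]=[0, 0, 0]
Initial: VV[2]=[0, 0, 0]
Event 1: SEND 2->1: VV[2][2]++ -> VV[2]=[0, 0, 1], msg_vec=[0, 0, 1]; VV[1]=max(VV[1],msg_vec) then VV[1][1]++ -> VV[1]=[0, 1, 1]
Event 2: SEND 0->1: VV[0][0]++ -> VV[0]=[1, 0, 0], msg_vec=[1, 0, 0]; VV[1]=max(VV[1],msg_vec) then VV[1][1]++ -> VV[1]=[1, 2, 1]
Event 3: SEND 2->1: VV[2][2]++ -> VV[2]=[0, 0, 2], msg_vec=[0, 0, 2]; VV[1]=max(VV[1],msg_vec) then VV[1][1]++ -> VV[1]=[1, 3, 2]
Event 4: SEND 0->1: VV[0][0]++ -> VV[0]=[2, 0, 0], msg_vec=[2, 0, 0]; VV[1]=max(VV[1],msg_vec) then VV[1][1]++ -> VV[1]=[2, 4, 2]
Event 5: LOCAL 1: VV[1][1]++ -> VV[1]=[2, 5, 2]
Event 6: SEND 2->0: VV[2][2]++ -> VV[2]=[0, 0, 3], msg_vec=[0, 0, 3]; VV[0]=max(VV[0],msg_vec) then VV[0][0]++ -> VV[0]=[3, 0, 3]
Event 7: LOCAL 1: VV[1][1]++ -> VV[1]=[2, 6, 2]
Event 8: LOCAL 0: VV[0][0]++ -> VV[0]=[4, 0, 3]
Event 9: LOCAL 2: VV[2][2]++ -> VV[2]=[0, 0, 4]
Final vectors: VV[0]=[4, 0, 3]; VV[1]=[2, 6, 2]; VV[2]=[0, 0, 4]

Answer: 0 0 4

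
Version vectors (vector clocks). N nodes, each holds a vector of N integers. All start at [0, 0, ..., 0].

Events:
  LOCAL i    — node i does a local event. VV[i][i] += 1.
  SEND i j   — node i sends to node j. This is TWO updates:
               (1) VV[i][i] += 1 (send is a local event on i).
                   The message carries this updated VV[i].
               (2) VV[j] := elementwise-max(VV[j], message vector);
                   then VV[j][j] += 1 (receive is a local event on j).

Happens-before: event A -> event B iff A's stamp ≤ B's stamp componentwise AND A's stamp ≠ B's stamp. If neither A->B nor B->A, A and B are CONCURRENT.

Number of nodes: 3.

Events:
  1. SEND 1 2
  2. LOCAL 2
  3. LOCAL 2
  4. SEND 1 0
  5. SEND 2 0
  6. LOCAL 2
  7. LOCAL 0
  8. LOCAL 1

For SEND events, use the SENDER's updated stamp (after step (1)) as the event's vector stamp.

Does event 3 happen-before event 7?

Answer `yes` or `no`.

Initial: VV[0]=[0, 0, 0]
Initial: VV[1]=[0, 0, 0]
Initial: VV[2]=[0, 0, 0]
Event 1: SEND 1->2: VV[1][1]++ -> VV[1]=[0, 1, 0], msg_vec=[0, 1, 0]; VV[2]=max(VV[2],msg_vec) then VV[2][2]++ -> VV[2]=[0, 1, 1]
Event 2: LOCAL 2: VV[2][2]++ -> VV[2]=[0, 1, 2]
Event 3: LOCAL 2: VV[2][2]++ -> VV[2]=[0, 1, 3]
Event 4: SEND 1->0: VV[1][1]++ -> VV[1]=[0, 2, 0], msg_vec=[0, 2, 0]; VV[0]=max(VV[0],msg_vec) then VV[0][0]++ -> VV[0]=[1, 2, 0]
Event 5: SEND 2->0: VV[2][2]++ -> VV[2]=[0, 1, 4], msg_vec=[0, 1, 4]; VV[0]=max(VV[0],msg_vec) then VV[0][0]++ -> VV[0]=[2, 2, 4]
Event 6: LOCAL 2: VV[2][2]++ -> VV[2]=[0, 1, 5]
Event 7: LOCAL 0: VV[0][0]++ -> VV[0]=[3, 2, 4]
Event 8: LOCAL 1: VV[1][1]++ -> VV[1]=[0, 3, 0]
Event 3 stamp: [0, 1, 3]
Event 7 stamp: [3, 2, 4]
[0, 1, 3] <= [3, 2, 4]? True. Equal? False. Happens-before: True

Answer: yes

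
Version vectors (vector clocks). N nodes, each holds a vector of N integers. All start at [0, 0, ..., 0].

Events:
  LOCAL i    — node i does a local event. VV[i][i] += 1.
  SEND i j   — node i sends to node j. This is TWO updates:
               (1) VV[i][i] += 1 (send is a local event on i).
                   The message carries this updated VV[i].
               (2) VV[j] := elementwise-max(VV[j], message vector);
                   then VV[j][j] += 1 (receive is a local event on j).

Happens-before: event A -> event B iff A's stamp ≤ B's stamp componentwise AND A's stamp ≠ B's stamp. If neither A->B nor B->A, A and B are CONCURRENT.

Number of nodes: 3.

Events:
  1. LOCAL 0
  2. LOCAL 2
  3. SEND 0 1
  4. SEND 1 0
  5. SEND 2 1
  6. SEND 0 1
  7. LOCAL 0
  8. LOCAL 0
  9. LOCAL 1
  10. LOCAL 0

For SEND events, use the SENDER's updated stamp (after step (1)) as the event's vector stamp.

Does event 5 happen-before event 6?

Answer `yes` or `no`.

Initial: VV[0]=[0, 0, 0]
Initial: VV[1]=[0, 0, 0]
Initial: VV[2]=[0, 0, 0]
Event 1: LOCAL 0: VV[0][0]++ -> VV[0]=[1, 0, 0]
Event 2: LOCAL 2: VV[2][2]++ -> VV[2]=[0, 0, 1]
Event 3: SEND 0->1: VV[0][0]++ -> VV[0]=[2, 0, 0], msg_vec=[2, 0, 0]; VV[1]=max(VV[1],msg_vec) then VV[1][1]++ -> VV[1]=[2, 1, 0]
Event 4: SEND 1->0: VV[1][1]++ -> VV[1]=[2, 2, 0], msg_vec=[2, 2, 0]; VV[0]=max(VV[0],msg_vec) then VV[0][0]++ -> VV[0]=[3, 2, 0]
Event 5: SEND 2->1: VV[2][2]++ -> VV[2]=[0, 0, 2], msg_vec=[0, 0, 2]; VV[1]=max(VV[1],msg_vec) then VV[1][1]++ -> VV[1]=[2, 3, 2]
Event 6: SEND 0->1: VV[0][0]++ -> VV[0]=[4, 2, 0], msg_vec=[4, 2, 0]; VV[1]=max(VV[1],msg_vec) then VV[1][1]++ -> VV[1]=[4, 4, 2]
Event 7: LOCAL 0: VV[0][0]++ -> VV[0]=[5, 2, 0]
Event 8: LOCAL 0: VV[0][0]++ -> VV[0]=[6, 2, 0]
Event 9: LOCAL 1: VV[1][1]++ -> VV[1]=[4, 5, 2]
Event 10: LOCAL 0: VV[0][0]++ -> VV[0]=[7, 2, 0]
Event 5 stamp: [0, 0, 2]
Event 6 stamp: [4, 2, 0]
[0, 0, 2] <= [4, 2, 0]? False. Equal? False. Happens-before: False

Answer: no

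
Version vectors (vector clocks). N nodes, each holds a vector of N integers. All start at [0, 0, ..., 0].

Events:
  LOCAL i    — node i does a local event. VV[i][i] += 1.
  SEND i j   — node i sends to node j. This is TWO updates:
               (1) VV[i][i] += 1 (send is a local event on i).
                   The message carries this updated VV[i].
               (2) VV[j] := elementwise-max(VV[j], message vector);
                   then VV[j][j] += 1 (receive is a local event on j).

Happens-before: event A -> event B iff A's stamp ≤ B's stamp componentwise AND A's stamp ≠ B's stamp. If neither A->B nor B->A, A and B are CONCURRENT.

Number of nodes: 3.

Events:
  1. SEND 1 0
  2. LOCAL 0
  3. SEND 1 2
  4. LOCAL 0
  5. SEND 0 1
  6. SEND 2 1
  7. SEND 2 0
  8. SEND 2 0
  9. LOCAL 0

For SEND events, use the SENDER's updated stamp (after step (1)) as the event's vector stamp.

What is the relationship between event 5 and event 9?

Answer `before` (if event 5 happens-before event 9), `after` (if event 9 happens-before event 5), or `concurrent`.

Initial: VV[0]=[0, 0, 0]
Initial: VV[1]=[0, 0, 0]
Initial: VV[2]=[0, 0, 0]
Event 1: SEND 1->0: VV[1][1]++ -> VV[1]=[0, 1, 0], msg_vec=[0, 1, 0]; VV[0]=max(VV[0],msg_vec) then VV[0][0]++ -> VV[0]=[1, 1, 0]
Event 2: LOCAL 0: VV[0][0]++ -> VV[0]=[2, 1, 0]
Event 3: SEND 1->2: VV[1][1]++ -> VV[1]=[0, 2, 0], msg_vec=[0, 2, 0]; VV[2]=max(VV[2],msg_vec) then VV[2][2]++ -> VV[2]=[0, 2, 1]
Event 4: LOCAL 0: VV[0][0]++ -> VV[0]=[3, 1, 0]
Event 5: SEND 0->1: VV[0][0]++ -> VV[0]=[4, 1, 0], msg_vec=[4, 1, 0]; VV[1]=max(VV[1],msg_vec) then VV[1][1]++ -> VV[1]=[4, 3, 0]
Event 6: SEND 2->1: VV[2][2]++ -> VV[2]=[0, 2, 2], msg_vec=[0, 2, 2]; VV[1]=max(VV[1],msg_vec) then VV[1][1]++ -> VV[1]=[4, 4, 2]
Event 7: SEND 2->0: VV[2][2]++ -> VV[2]=[0, 2, 3], msg_vec=[0, 2, 3]; VV[0]=max(VV[0],msg_vec) then VV[0][0]++ -> VV[0]=[5, 2, 3]
Event 8: SEND 2->0: VV[2][2]++ -> VV[2]=[0, 2, 4], msg_vec=[0, 2, 4]; VV[0]=max(VV[0],msg_vec) then VV[0][0]++ -> VV[0]=[6, 2, 4]
Event 9: LOCAL 0: VV[0][0]++ -> VV[0]=[7, 2, 4]
Event 5 stamp: [4, 1, 0]
Event 9 stamp: [7, 2, 4]
[4, 1, 0] <= [7, 2, 4]? True
[7, 2, 4] <= [4, 1, 0]? False
Relation: before

Answer: before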